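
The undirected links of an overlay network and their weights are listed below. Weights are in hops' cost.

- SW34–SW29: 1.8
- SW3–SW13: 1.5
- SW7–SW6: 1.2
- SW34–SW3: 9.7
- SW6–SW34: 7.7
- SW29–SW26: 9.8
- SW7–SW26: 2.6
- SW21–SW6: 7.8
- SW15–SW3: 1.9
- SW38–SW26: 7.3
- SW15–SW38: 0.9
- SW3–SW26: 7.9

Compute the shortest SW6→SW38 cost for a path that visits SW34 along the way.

20.2 hops' cost

Best SW6 to SW34: SW6 → SW34 costing 7.7
Best SW34 to SW38: SW34 → SW3 → SW15 → SW38 costing 12.5
Total via SW34: 7.7 + 12.5 = 20.2 hops' cost.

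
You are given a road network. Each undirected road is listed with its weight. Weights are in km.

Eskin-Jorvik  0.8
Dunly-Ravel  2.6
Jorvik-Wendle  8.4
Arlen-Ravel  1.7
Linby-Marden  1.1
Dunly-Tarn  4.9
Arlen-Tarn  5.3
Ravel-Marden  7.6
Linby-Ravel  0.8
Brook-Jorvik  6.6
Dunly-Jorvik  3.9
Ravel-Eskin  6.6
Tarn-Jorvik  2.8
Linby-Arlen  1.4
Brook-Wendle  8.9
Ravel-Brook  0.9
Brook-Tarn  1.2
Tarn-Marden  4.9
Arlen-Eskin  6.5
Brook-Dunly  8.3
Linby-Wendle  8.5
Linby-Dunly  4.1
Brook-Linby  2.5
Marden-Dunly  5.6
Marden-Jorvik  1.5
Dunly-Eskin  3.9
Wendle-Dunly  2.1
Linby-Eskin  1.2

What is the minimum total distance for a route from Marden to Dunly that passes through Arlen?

6.8 km

Shortest Marden→Arlen: Marden → Linby → Arlen = 2.5
Shortest Arlen→Dunly: Arlen → Ravel → Dunly = 4.3
Total via Arlen: 2.5 + 4.3 = 6.8 km.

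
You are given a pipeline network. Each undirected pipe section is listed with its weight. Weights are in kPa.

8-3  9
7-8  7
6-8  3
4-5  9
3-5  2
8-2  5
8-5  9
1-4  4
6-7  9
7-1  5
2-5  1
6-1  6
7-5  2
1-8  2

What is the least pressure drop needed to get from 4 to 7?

Compare a few routes:
4 → 5 → 7: 9+2 = 11
4 → 1 → 7: 4+5 = 9
4 → 1 → 8 → 2 → 5 → 7: 4+2+5+1+2 = 14
4 → 1 → 8 → 7: 4+2+7 = 13
Cheapest is 4 → 1 → 7 at 9 kPa.

9 kPa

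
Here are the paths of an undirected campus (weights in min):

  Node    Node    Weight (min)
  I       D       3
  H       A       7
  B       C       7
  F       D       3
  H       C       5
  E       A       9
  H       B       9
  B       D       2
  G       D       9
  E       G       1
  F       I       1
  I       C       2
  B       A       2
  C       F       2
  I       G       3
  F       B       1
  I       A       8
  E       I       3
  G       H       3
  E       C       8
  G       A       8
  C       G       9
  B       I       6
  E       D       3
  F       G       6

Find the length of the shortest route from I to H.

Shortest distances from I:
I: 0
F: 1  (via I)
B: 2  (via F)
C: 2  (via I)
D: 3  (via I)
E: 3  (via I)
G: 3  (via I)
A: 4  (via B)
H: 6  (via G)
Shortest route: I–G–H = 6 min.

6 min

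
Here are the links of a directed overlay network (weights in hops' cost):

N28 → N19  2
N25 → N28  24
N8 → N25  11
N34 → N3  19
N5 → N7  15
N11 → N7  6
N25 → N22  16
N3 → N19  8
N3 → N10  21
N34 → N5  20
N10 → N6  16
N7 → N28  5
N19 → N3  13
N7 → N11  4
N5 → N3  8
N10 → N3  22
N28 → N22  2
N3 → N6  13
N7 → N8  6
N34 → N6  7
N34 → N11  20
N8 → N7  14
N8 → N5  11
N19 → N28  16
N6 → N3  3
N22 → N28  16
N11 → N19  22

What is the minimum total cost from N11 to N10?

47 hops' cost

Candidate routes:
N11–N7–N8–N25–N28–N19–N3–N10: 6+6+11+24+2+13+21 = 83
N11–N19–N3–N10: 22+13+21 = 56
N11–N7–N8–N5–N3–N10: 6+6+11+8+21 = 52
N11–N7–N28–N19–N3–N10: 6+5+2+13+21 = 47
The minimum is 47 hops' cost via N11–N7–N28–N19–N3–N10.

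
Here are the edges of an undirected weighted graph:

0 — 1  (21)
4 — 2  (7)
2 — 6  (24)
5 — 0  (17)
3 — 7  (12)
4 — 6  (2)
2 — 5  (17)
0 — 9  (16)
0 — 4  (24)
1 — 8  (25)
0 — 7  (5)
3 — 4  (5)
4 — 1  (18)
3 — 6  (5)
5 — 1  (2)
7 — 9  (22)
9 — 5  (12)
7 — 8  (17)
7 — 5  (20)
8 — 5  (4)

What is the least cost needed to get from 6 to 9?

34

Shortest distances from 6:
6: 0
4: 2  (via 6)
3: 5  (via 6)
2: 9  (via 4)
7: 17  (via 3)
1: 20  (via 4)
0: 22  (via 7)
5: 22  (via 1)
8: 26  (via 5)
9: 34  (via 5)
Shortest route: 6 → 4 → 1 → 5 → 9 = 34.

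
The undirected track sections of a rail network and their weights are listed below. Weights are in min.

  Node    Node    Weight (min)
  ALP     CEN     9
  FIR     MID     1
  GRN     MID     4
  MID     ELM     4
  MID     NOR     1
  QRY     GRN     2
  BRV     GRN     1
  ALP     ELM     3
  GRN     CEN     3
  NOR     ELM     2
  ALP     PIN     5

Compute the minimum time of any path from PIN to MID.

Shortest distances from PIN:
PIN: 0
ALP: 5  (via PIN)
ELM: 8  (via ALP)
NOR: 10  (via ELM)
MID: 11  (via NOR)
Shortest route: PIN → ALP → ELM → NOR → MID = 11 min.

11 min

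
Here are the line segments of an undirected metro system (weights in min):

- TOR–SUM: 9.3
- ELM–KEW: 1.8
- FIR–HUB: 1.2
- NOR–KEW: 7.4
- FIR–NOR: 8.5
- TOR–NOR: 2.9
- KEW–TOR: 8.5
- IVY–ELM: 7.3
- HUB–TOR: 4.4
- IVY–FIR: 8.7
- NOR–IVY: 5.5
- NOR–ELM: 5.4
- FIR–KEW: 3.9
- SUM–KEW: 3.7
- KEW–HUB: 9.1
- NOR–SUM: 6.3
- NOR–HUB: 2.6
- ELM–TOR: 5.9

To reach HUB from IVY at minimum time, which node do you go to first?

NOR

Enumerating some paths:
IVY - NOR - HUB: 5.5+2.6 = 8.1
IVY - FIR - HUB: 8.7+1.2 = 9.9
IVY - NOR - TOR - HUB: 5.5+2.9+4.4 = 12.8
Cheapest is IVY - NOR - HUB at 8.1 min.
So from IVY the first move is to NOR.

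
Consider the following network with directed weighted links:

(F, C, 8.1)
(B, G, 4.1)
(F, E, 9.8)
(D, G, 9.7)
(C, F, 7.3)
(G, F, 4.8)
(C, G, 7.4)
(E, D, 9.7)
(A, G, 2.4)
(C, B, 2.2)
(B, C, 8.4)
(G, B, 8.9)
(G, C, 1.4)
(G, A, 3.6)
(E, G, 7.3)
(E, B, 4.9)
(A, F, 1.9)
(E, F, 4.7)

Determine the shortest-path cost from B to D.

Shortest distances from B:
B: 0
G: 4.1  (via B)
C: 5.5  (via G)
A: 7.7  (via G)
F: 8.9  (via G)
E: 18.7  (via F)
D: 28.4  (via E)
Shortest route: B → G → F → E → D = 28.4.

28.4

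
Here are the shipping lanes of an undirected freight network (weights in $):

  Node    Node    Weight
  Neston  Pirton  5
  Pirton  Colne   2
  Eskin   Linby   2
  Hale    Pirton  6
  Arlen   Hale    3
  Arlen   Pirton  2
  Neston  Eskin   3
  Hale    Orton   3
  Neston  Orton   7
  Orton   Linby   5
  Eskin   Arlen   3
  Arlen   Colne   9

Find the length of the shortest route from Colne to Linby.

$9

Settle nodes by increasing distance from Colne:
Colne: 0
Pirton: 2  (via Colne)
Arlen: 4  (via Pirton)
Eskin: 7  (via Arlen)
Neston: 7  (via Pirton)
Hale: 7  (via Arlen)
Linby: 9  (via Eskin)
Shortest route: Colne–Pirton–Arlen–Eskin–Linby = $9.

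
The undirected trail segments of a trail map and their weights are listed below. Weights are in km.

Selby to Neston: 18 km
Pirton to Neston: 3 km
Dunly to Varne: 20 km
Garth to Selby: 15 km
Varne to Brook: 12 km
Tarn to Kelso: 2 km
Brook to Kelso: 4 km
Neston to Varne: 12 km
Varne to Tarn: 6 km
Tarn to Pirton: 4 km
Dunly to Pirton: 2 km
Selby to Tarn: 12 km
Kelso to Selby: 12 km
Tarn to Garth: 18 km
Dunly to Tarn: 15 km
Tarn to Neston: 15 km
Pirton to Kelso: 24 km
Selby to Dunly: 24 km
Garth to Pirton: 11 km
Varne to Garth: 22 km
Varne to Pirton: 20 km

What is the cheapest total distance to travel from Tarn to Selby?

12 km

Shortest distances from Tarn:
Tarn: 0
Kelso: 2  (via Tarn)
Pirton: 4  (via Tarn)
Dunly: 6  (via Pirton)
Brook: 6  (via Kelso)
Varne: 6  (via Tarn)
Neston: 7  (via Pirton)
Selby: 12  (via Tarn)
Shortest route: Tarn → Selby = 12 km.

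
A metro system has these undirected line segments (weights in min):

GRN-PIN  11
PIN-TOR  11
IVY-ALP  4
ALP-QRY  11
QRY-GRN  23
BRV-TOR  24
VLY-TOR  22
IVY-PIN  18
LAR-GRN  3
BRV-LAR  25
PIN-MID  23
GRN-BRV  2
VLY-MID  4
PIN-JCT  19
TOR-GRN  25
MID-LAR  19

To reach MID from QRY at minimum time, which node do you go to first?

Compare a few routes:
QRY → GRN → LAR → MID: 23+3+19 = 45
QRY → ALP → IVY → PIN → MID: 11+4+18+23 = 56
The minimum is 45 min via QRY → GRN → LAR → MID.
So from QRY the first move is to GRN.

GRN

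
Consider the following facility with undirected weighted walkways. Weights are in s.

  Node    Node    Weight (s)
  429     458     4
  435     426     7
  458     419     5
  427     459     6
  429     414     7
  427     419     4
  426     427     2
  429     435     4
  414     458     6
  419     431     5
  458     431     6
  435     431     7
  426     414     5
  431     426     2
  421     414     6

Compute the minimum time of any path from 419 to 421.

Candidate routes:
419 → 458 → 429 → 414 → 421: 5+4+7+6 = 22
419 → 458 → 414 → 421: 5+6+6 = 17
419 → 431 → 426 → 414 → 421: 5+2+5+6 = 18
The minimum is 17 s via 419 → 458 → 414 → 421.

17 s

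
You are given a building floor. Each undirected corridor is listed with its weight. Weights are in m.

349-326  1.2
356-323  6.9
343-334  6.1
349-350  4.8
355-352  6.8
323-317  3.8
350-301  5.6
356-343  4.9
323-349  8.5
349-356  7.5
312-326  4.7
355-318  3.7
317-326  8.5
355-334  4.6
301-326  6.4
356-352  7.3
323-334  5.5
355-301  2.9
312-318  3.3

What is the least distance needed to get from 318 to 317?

Settle nodes by increasing distance from 318:
318: 0
312: 3.3  (via 318)
355: 3.7  (via 318)
301: 6.6  (via 355)
326: 8  (via 312)
334: 8.3  (via 355)
349: 9.2  (via 326)
352: 10.5  (via 355)
350: 12.2  (via 301)
323: 13.8  (via 334)
343: 14.4  (via 334)
317: 16.5  (via 326)
Shortest route: 318 → 312 → 326 → 317 = 16.5 m.

16.5 m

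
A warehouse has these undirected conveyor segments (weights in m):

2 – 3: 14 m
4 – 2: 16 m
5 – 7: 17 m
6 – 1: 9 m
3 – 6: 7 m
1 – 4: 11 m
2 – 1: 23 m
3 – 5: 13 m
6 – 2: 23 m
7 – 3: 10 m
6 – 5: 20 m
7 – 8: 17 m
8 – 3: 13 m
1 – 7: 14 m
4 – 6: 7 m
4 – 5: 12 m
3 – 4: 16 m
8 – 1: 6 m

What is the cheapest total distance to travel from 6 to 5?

19 m

Compare a few routes:
6 → 3 → 5: 7+13 = 20
6 → 5: 20 = 20
6 → 4 → 5: 7+12 = 19
The minimum is 19 m via 6 → 4 → 5.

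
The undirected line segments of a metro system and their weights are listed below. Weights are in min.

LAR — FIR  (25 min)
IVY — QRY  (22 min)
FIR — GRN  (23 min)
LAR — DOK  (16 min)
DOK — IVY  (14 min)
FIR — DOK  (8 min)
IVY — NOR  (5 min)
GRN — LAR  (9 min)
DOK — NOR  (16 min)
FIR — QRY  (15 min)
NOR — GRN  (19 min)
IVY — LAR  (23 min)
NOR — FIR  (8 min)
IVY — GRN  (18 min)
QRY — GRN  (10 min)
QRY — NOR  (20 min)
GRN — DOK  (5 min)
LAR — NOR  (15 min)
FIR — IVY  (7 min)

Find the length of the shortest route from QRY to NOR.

Enumerating some paths:
QRY - NOR: 20 = 20
QRY - FIR - NOR: 15+8 = 23
QRY - FIR - IVY - NOR: 15+7+5 = 27
The minimum is 20 min via QRY - NOR.

20 min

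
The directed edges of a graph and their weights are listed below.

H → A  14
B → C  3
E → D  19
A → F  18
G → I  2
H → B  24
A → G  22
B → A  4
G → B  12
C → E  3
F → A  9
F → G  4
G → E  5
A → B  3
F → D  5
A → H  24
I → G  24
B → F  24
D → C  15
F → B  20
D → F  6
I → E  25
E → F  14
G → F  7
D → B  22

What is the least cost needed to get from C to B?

29

Enumerating some paths:
C–E–F–A–B: 3+14+9+3 = 29
C–E–F–G–B: 3+14+4+12 = 33
The minimum is 29 via C–E–F–A–B.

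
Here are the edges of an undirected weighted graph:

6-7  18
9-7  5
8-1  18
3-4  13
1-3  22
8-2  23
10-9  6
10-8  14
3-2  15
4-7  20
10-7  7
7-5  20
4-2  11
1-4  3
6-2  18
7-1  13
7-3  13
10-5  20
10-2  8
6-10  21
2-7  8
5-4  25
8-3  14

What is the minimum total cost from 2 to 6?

18

Enumerating some paths:
2 → 6: 18 = 18
2 → 10 → 6: 8+21 = 29
2 → 7 → 6: 8+18 = 26
Cheapest is 2 → 6 at 18.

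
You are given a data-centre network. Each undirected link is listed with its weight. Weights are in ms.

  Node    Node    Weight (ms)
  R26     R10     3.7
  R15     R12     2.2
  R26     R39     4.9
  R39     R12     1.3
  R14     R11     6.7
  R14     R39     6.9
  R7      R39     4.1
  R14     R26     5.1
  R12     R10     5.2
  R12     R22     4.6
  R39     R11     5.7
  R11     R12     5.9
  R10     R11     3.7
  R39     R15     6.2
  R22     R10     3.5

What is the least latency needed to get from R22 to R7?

10 ms

Candidate routes:
R22 - R10 - R12 - R39 - R7: 3.5+5.2+1.3+4.1 = 14.1
R22 - R10 - R26 - R39 - R7: 3.5+3.7+4.9+4.1 = 16.2
R22 - R12 - R39 - R7: 4.6+1.3+4.1 = 10
Cheapest is R22 - R12 - R39 - R7 at 10 ms.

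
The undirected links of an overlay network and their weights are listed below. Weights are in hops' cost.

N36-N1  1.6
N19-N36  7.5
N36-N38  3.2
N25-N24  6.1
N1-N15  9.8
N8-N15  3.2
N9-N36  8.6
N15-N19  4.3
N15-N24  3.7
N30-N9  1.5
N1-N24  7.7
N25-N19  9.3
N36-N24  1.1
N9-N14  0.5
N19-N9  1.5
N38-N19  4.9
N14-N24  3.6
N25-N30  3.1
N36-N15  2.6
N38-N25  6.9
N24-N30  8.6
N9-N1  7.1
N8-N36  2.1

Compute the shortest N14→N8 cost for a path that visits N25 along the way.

14.4 hops' cost

Best N14 to N25: N14–N9–N30–N25 costing 5.1
Shortest N25→N8: N25–N24–N36–N8 = 9.3
Total via N25: 5.1 + 9.3 = 14.4 hops' cost.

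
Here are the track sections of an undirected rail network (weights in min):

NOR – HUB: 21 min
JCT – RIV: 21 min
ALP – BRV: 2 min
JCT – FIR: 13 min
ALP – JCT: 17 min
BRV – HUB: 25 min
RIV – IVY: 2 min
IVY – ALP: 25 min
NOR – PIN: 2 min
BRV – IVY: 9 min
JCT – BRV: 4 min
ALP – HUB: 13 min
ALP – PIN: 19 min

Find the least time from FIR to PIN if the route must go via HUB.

55 min

Shortest FIR→HUB: FIR → JCT → BRV → ALP → HUB = 32
Best HUB to PIN: HUB → NOR → PIN costing 23
Total via HUB: 32 + 23 = 55 min.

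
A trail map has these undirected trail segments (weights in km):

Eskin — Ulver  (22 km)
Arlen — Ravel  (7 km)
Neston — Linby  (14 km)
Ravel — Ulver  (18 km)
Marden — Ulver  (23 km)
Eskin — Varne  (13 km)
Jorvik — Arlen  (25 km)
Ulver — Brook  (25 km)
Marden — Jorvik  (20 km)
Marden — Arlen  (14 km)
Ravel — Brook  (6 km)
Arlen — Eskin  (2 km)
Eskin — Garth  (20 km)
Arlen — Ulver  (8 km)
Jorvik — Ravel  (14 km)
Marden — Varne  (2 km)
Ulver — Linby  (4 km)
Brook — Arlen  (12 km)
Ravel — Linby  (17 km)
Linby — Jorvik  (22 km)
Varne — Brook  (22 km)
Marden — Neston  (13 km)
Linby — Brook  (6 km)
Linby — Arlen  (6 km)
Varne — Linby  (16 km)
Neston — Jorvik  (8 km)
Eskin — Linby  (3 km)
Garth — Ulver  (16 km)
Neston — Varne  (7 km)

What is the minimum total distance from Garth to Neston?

34 km

Settle nodes by increasing distance from Garth:
Garth: 0
Ulver: 16  (via Garth)
Linby: 20  (via Ulver)
Eskin: 20  (via Garth)
Arlen: 22  (via Eskin)
Brook: 26  (via Linby)
Ravel: 29  (via Arlen)
Varne: 33  (via Eskin)
Neston: 34  (via Linby)
Shortest route: Garth–Ulver–Linby–Neston = 34 km.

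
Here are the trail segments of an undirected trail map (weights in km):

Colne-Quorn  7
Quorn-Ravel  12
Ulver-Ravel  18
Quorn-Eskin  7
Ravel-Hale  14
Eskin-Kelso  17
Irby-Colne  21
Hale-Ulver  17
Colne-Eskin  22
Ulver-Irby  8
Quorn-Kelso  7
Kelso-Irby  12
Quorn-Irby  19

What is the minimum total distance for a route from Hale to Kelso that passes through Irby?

37 km

Shortest Hale→Irby: Hale → Ulver → Irby = 25
Shortest Irby→Kelso: Irby → Kelso = 12
Total via Irby: 25 + 12 = 37 km.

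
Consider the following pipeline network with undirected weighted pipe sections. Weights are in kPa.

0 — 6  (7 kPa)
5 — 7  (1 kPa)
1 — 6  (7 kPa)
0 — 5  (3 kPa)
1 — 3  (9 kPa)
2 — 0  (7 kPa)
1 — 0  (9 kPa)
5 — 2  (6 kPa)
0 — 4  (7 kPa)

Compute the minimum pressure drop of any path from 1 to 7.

13 kPa

Candidate routes:
1–6–0–5–7: 7+7+3+1 = 18
1–6–0–2–5–7: 7+7+7+6+1 = 28
1–0–5–7: 9+3+1 = 13
1–0–2–5–7: 9+7+6+1 = 23
The minimum is 13 kPa via 1–0–5–7.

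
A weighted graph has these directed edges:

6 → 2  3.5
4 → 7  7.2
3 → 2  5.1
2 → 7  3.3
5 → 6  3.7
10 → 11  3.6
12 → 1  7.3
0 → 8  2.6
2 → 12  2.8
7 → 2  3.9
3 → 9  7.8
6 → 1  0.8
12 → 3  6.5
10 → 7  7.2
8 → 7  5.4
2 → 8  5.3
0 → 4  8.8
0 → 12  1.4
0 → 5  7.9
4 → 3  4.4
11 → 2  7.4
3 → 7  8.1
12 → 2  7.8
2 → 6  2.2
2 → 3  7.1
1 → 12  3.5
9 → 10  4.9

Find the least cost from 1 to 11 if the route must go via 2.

34.7

Shortest 1→2: 1–12–2 = 11.3
Shortest 2→11: 2–3–9–10–11 = 23.4
Total via 2: 11.3 + 23.4 = 34.7.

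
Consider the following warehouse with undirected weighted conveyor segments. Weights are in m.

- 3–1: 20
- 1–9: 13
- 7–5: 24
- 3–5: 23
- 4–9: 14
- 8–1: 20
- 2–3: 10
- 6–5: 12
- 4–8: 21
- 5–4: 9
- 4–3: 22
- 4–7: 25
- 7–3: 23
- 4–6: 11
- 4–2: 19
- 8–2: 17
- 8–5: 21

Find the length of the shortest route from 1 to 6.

38 m

Shortest distances from 1:
1: 0
9: 13  (via 1)
3: 20  (via 1)
8: 20  (via 1)
4: 27  (via 9)
2: 30  (via 3)
5: 36  (via 4)
6: 38  (via 4)
Shortest route: 1–9–4–6 = 38 m.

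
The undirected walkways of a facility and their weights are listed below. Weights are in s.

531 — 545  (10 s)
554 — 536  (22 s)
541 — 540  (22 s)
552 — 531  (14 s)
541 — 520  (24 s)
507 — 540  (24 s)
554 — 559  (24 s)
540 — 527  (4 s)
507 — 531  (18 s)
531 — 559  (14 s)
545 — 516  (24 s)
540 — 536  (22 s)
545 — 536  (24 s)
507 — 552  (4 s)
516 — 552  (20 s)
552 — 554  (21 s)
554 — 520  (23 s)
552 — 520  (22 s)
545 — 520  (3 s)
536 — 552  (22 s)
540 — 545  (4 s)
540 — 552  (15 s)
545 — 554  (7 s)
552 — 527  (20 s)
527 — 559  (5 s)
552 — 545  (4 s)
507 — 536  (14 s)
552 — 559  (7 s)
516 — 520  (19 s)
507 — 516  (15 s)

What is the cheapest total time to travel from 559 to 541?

31 s

Running Dijkstra from 559:
559: 0
527: 5  (via 559)
552: 7  (via 559)
540: 9  (via 527)
507: 11  (via 552)
545: 11  (via 552)
531: 14  (via 559)
520: 14  (via 545)
554: 18  (via 545)
536: 25  (via 507)
516: 26  (via 507)
541: 31  (via 540)
Shortest route: 559–527–540–541 = 31 s.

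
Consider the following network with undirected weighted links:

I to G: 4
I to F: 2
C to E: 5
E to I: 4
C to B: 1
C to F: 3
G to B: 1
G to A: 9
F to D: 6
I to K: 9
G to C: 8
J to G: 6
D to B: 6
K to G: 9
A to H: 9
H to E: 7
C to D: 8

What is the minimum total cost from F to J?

Settle nodes by increasing distance from F:
F: 0
I: 2  (via F)
C: 3  (via F)
B: 4  (via C)
G: 5  (via B)
D: 6  (via F)
E: 6  (via I)
J: 11  (via G)
Shortest route: F → C → B → G → J = 11.

11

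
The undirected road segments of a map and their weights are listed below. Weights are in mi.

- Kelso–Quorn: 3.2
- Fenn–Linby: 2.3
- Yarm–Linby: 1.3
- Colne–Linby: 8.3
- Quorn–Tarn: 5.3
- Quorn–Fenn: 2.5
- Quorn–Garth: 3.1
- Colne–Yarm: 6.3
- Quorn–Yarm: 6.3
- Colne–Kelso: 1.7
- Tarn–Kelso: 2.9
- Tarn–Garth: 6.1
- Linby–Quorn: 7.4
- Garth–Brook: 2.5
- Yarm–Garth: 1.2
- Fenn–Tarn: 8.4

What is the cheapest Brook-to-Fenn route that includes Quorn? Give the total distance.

8.1 mi

Best Brook to Quorn: Brook → Garth → Quorn costing 5.6
Best Quorn to Fenn: Quorn → Fenn costing 2.5
Total via Quorn: 5.6 + 2.5 = 8.1 mi.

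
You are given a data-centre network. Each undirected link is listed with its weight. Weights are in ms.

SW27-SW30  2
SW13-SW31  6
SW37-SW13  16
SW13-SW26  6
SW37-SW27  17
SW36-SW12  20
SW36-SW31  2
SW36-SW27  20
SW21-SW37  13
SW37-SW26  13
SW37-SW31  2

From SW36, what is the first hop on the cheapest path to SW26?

SW31

Enumerating some paths:
SW36 → SW31 → SW13 → SW26: 2+6+6 = 14
SW36 → SW31 → SW37 → SW26: 2+2+13 = 17
SW36 → SW31 → SW37 → SW13 → SW26: 2+2+16+6 = 26
Cheapest is SW36 → SW31 → SW13 → SW26 at 14 ms.
So from SW36 the first move is to SW31.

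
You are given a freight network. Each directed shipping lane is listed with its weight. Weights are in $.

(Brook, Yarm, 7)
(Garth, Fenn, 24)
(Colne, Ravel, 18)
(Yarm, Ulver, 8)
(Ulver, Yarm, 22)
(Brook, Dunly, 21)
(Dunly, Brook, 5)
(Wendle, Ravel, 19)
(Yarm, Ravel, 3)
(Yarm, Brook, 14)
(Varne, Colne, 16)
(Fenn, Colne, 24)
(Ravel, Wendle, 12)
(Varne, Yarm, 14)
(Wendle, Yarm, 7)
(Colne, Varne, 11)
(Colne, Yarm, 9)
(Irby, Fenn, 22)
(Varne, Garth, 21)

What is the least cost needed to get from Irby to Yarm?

$55

Enumerating some paths:
Irby–Fenn–Colne–Varne–Yarm: 22+24+11+14 = 71
Irby–Fenn–Colne–Yarm: 22+24+9 = 55
Cheapest is Irby–Fenn–Colne–Yarm at $55.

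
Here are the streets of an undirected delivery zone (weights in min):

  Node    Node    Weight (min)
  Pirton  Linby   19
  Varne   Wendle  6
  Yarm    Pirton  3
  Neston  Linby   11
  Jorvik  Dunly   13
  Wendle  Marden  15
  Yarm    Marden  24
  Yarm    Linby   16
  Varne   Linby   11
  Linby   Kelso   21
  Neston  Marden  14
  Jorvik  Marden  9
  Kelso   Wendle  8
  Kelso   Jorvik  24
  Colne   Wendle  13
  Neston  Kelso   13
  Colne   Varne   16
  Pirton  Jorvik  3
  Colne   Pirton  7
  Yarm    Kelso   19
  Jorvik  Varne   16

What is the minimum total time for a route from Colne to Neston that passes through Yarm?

Shortest Colne→Yarm: Colne → Pirton → Yarm = 10
Best Yarm to Neston: Yarm → Linby → Neston costing 27
Total via Yarm: 10 + 27 = 37 min.

37 min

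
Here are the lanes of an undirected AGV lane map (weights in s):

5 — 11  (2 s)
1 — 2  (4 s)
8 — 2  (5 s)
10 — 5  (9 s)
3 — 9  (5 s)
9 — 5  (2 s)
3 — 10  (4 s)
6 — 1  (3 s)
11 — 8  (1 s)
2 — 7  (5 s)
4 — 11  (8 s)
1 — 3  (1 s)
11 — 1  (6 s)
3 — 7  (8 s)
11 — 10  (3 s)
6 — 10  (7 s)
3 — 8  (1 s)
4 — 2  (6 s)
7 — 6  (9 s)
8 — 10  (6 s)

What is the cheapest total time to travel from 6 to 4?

13 s

Shortest distances from 6:
6: 0
1: 3  (via 6)
3: 4  (via 1)
8: 5  (via 3)
11: 6  (via 8)
2: 7  (via 1)
10: 7  (via 6)
5: 8  (via 11)
7: 9  (via 6)
9: 9  (via 3)
4: 13  (via 2)
Shortest route: 6–1–2–4 = 13 s.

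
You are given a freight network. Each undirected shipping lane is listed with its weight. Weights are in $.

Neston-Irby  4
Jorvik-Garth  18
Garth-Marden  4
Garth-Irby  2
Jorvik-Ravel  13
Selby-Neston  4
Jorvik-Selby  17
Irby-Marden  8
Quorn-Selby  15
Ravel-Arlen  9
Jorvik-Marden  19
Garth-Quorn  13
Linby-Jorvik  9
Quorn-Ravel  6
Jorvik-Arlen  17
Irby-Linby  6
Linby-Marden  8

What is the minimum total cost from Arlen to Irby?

Enumerating some paths:
Arlen - Ravel - Quorn - Garth - Irby: 9+6+13+2 = 30
Arlen - Jorvik - Garth - Irby: 17+18+2 = 37
Arlen - Ravel - Jorvik - Linby - Irby: 9+13+9+6 = 37
Arlen - Jorvik - Linby - Irby: 17+9+6 = 32
Cheapest is Arlen - Ravel - Quorn - Garth - Irby at $30.

$30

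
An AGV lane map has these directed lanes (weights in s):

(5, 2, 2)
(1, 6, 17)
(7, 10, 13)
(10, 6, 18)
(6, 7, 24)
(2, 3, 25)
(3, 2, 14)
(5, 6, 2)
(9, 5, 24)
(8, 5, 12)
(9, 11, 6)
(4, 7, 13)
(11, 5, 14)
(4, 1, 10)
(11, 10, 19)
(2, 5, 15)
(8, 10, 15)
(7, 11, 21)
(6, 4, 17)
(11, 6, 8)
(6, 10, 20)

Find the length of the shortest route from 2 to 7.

41 s

Settle nodes by increasing distance from 2:
2: 0
5: 15  (via 2)
6: 17  (via 5)
3: 25  (via 2)
4: 34  (via 6)
10: 37  (via 6)
7: 41  (via 6)
Shortest route: 2 → 5 → 6 → 7 = 41 s.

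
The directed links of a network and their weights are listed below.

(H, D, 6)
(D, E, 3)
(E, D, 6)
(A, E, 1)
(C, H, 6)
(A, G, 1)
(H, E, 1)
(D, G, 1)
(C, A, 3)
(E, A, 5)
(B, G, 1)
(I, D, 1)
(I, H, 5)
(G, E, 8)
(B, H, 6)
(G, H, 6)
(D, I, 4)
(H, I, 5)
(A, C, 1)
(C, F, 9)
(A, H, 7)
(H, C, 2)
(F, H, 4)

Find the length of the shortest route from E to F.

Compare a few routes:
E - A - G - H - C - F: 5+1+6+2+9 = 23
E - A - C - F: 5+1+9 = 15
E - A - H - C - F: 5+7+2+9 = 23
Cheapest is E - A - C - F at 15.

15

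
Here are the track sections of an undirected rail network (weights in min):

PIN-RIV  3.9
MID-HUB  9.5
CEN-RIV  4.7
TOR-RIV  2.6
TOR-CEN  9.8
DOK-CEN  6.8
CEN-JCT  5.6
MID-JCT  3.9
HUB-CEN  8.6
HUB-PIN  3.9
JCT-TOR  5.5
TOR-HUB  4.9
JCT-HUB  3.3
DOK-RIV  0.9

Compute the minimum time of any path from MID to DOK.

Running Dijkstra from MID:
MID: 0
JCT: 3.9  (via MID)
HUB: 7.2  (via JCT)
TOR: 9.4  (via JCT)
CEN: 9.5  (via JCT)
PIN: 11.1  (via HUB)
RIV: 12  (via TOR)
DOK: 12.9  (via RIV)
Shortest route: MID–JCT–TOR–RIV–DOK = 12.9 min.

12.9 min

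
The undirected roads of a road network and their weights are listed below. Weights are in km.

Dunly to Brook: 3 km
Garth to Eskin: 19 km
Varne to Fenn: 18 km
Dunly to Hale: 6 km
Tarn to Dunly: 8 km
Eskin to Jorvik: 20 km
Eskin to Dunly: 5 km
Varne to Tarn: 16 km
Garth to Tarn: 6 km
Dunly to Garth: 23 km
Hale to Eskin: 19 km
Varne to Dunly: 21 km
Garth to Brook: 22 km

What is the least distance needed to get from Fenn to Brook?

42 km

Enumerating some paths:
Fenn - Varne - Dunly - Brook: 18+21+3 = 42
Fenn - Varne - Tarn - Garth - Dunly - Brook: 18+16+6+23+3 = 66
Fenn - Varne - Tarn - Garth - Brook: 18+16+6+22 = 62
Fenn - Varne - Tarn - Dunly - Brook: 18+16+8+3 = 45
Cheapest is Fenn - Varne - Dunly - Brook at 42 km.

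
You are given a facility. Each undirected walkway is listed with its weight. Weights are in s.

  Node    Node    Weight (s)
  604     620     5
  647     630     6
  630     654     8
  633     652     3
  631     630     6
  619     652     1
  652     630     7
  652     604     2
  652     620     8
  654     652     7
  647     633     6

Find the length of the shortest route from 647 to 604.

11 s

Shortest distances from 647:
647: 0
633: 6  (via 647)
630: 6  (via 647)
652: 9  (via 633)
619: 10  (via 652)
604: 11  (via 652)
Shortest route: 647 → 633 → 652 → 604 = 11 s.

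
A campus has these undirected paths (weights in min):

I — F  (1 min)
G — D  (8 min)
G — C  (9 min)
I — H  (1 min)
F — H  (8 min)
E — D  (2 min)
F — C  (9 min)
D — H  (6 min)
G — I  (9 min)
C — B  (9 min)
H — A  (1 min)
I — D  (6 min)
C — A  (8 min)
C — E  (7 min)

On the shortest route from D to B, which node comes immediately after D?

E

Compare a few routes:
D - I - F - C - B: 6+1+9+9 = 25
D - E - C - B: 2+7+9 = 18
D - H - A - C - B: 6+1+8+9 = 24
D - I - H - A - C - B: 6+1+1+8+9 = 25
Cheapest is D - E - C - B at 18 min.
So from D the first move is to E.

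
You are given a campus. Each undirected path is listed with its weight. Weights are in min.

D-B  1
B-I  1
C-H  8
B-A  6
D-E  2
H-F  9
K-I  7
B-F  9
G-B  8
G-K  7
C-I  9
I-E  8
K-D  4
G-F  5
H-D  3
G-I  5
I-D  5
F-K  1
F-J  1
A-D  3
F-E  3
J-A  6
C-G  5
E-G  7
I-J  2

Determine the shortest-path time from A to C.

Running Dijkstra from A:
A: 0
D: 3  (via A)
B: 4  (via D)
E: 5  (via D)
I: 5  (via B)
H: 6  (via D)
J: 6  (via A)
F: 7  (via J)
K: 7  (via D)
G: 10  (via I)
C: 14  (via I)
Shortest route: A–D–B–I–C = 14 min.

14 min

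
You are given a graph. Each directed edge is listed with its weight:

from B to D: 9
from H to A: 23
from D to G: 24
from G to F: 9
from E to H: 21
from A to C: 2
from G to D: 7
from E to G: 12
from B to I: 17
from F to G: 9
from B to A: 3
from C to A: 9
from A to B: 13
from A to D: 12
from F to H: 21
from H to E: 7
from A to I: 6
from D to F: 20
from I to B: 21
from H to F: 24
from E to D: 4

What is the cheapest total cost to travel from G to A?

53

Compare a few routes:
G → F → H → A: 9+21+23 = 53
G → D → F → H → A: 7+20+21+23 = 71
Cheapest is G → F → H → A at 53.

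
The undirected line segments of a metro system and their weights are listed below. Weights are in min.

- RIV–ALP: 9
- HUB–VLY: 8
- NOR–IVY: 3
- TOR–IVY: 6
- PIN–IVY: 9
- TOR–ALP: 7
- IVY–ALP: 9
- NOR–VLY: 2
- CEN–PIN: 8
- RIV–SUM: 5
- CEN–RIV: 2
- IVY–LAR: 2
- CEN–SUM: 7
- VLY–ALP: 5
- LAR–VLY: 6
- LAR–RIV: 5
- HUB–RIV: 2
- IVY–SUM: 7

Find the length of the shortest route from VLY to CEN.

12 min

Running Dijkstra from VLY:
VLY: 0
NOR: 2  (via VLY)
IVY: 5  (via NOR)
ALP: 5  (via VLY)
LAR: 6  (via VLY)
HUB: 8  (via VLY)
RIV: 10  (via HUB)
TOR: 11  (via IVY)
CEN: 12  (via RIV)
Shortest route: VLY → HUB → RIV → CEN = 12 min.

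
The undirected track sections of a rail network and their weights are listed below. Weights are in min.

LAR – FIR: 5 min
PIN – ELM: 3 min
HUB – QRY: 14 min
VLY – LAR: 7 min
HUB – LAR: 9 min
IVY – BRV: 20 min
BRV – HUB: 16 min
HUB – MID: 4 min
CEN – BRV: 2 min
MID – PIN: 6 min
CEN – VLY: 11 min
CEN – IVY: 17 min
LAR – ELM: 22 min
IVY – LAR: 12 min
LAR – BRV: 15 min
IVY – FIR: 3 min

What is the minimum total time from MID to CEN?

22 min

Shortest distances from MID:
MID: 0
HUB: 4  (via MID)
PIN: 6  (via MID)
ELM: 9  (via PIN)
LAR: 13  (via HUB)
QRY: 18  (via HUB)
FIR: 18  (via LAR)
BRV: 20  (via HUB)
VLY: 20  (via LAR)
IVY: 21  (via FIR)
CEN: 22  (via BRV)
Shortest route: MID → HUB → BRV → CEN = 22 min.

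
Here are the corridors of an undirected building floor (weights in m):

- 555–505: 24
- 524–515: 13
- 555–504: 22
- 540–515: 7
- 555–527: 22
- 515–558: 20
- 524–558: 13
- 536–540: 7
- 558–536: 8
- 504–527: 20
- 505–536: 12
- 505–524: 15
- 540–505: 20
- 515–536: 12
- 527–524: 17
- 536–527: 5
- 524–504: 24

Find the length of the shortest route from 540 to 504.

Shortest distances from 540:
540: 0
515: 7  (via 540)
536: 7  (via 540)
527: 12  (via 536)
558: 15  (via 536)
505: 19  (via 536)
524: 20  (via 515)
504: 32  (via 527)
Shortest route: 540–536–527–504 = 32 m.

32 m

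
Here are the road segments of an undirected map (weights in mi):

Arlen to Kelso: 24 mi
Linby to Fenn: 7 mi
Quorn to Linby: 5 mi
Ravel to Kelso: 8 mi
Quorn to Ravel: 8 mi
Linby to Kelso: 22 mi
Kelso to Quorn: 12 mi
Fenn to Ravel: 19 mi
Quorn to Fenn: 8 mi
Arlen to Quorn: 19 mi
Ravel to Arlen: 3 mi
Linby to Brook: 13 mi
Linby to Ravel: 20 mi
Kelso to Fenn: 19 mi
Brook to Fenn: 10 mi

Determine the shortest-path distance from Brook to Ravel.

26 mi

Running Dijkstra from Brook:
Brook: 0
Fenn: 10  (via Brook)
Linby: 13  (via Brook)
Quorn: 18  (via Fenn)
Ravel: 26  (via Quorn)
Shortest route: Brook → Fenn → Quorn → Ravel = 26 mi.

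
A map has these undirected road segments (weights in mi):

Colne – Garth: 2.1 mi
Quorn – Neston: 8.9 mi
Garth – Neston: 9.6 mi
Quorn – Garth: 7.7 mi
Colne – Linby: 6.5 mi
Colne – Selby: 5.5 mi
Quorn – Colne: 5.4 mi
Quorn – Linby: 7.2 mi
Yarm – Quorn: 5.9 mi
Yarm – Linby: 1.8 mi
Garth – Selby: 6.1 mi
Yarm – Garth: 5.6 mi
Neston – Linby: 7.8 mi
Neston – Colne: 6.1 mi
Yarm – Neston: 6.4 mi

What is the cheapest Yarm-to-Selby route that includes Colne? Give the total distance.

Best Yarm to Colne: Yarm → Garth → Colne costing 7.7
Shortest Colne→Selby: Colne → Selby = 5.5
Total via Colne: 7.7 + 5.5 = 13.2 mi.

13.2 mi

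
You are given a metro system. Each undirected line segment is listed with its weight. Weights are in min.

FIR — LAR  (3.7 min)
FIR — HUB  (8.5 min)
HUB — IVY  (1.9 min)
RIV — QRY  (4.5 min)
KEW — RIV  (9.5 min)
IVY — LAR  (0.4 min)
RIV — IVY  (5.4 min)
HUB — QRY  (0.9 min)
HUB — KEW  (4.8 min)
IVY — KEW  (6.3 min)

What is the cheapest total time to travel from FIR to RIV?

9.5 min

Running Dijkstra from FIR:
FIR: 0
LAR: 3.7  (via FIR)
IVY: 4.1  (via LAR)
HUB: 6  (via IVY)
QRY: 6.9  (via HUB)
RIV: 9.5  (via IVY)
Shortest route: FIR → LAR → IVY → RIV = 9.5 min.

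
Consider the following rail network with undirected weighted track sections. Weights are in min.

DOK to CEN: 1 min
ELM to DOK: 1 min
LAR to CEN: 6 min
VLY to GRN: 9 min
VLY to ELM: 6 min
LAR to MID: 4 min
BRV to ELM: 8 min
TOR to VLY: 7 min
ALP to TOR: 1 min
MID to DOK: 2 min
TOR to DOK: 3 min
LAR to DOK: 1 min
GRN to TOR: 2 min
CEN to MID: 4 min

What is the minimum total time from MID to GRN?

7 min

Shortest distances from MID:
MID: 0
DOK: 2  (via MID)
CEN: 3  (via DOK)
LAR: 3  (via DOK)
ELM: 3  (via DOK)
TOR: 5  (via DOK)
ALP: 6  (via TOR)
GRN: 7  (via TOR)
Shortest route: MID → DOK → TOR → GRN = 7 min.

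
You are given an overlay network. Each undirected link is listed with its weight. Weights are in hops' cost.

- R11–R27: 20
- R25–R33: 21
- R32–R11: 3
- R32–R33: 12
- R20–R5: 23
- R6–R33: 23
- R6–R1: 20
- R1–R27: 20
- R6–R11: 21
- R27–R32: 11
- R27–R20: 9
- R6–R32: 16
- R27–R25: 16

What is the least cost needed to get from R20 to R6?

36 hops' cost

Settle nodes by increasing distance from R20:
R20: 0
R27: 9  (via R20)
R32: 20  (via R27)
R11: 23  (via R32)
R5: 23  (via R20)
R25: 25  (via R27)
R1: 29  (via R27)
R33: 32  (via R32)
R6: 36  (via R32)
Shortest route: R20 → R27 → R32 → R6 = 36 hops' cost.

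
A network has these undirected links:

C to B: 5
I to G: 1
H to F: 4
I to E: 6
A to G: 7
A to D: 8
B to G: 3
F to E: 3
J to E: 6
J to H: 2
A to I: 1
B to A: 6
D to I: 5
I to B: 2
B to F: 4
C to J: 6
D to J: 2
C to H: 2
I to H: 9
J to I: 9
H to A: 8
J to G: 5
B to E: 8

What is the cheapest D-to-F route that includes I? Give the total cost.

Best D to I: D → I costing 5
Best I to F: I → B → F costing 6
Total via I: 5 + 6 = 11.

11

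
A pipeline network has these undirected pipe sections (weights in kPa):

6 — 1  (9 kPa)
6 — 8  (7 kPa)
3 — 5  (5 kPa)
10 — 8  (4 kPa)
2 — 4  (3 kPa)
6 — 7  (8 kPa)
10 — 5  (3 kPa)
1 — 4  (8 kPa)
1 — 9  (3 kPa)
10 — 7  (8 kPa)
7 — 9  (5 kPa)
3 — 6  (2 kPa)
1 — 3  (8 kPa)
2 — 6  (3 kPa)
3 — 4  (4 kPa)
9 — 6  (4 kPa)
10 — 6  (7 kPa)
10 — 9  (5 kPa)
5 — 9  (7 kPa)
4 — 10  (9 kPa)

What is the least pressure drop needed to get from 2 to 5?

10 kPa

Settle nodes by increasing distance from 2:
2: 0
4: 3  (via 2)
6: 3  (via 2)
3: 5  (via 6)
9: 7  (via 6)
1: 10  (via 9)
5: 10  (via 3)
Shortest route: 2 → 6 → 3 → 5 = 10 kPa.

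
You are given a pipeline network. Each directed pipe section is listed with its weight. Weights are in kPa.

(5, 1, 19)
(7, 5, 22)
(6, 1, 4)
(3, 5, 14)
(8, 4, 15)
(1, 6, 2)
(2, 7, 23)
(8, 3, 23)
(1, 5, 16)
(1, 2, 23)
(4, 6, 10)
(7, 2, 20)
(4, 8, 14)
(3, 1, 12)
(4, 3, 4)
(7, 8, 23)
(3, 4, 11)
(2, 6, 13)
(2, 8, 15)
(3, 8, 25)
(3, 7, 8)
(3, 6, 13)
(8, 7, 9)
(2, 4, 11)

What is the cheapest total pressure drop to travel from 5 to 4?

Compare a few routes:
5 - 1 - 2 - 4: 19+23+11 = 53
5 - 1 - 2 - 8 - 4: 19+23+15+15 = 72
The minimum is 53 kPa via 5 - 1 - 2 - 4.

53 kPa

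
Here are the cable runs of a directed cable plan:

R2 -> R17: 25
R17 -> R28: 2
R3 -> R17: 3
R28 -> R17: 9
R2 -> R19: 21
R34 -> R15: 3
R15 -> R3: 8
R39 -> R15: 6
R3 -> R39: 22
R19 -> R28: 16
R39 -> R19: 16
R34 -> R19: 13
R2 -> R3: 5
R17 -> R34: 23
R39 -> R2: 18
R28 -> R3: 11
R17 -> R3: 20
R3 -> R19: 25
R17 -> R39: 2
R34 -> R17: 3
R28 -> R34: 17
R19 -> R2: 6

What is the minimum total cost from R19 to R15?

22

Running Dijkstra from R19:
R19: 0
R2: 6  (via R19)
R3: 11  (via R2)
R17: 14  (via R3)
R39: 16  (via R17)
R28: 16  (via R19)
R15: 22  (via R39)
Shortest route: R19 → R2 → R3 → R17 → R39 → R15 = 22.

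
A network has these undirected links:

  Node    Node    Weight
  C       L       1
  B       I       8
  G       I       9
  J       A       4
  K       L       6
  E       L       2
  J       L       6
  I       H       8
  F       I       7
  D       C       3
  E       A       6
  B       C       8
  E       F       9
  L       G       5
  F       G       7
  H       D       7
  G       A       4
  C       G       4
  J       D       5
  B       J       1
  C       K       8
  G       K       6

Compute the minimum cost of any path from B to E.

Compare a few routes:
B–J–L–E: 1+6+2 = 9
B–C–L–E: 8+1+2 = 11
B–J–A–E: 1+4+6 = 11
Cheapest is B–J–L–E at 9.

9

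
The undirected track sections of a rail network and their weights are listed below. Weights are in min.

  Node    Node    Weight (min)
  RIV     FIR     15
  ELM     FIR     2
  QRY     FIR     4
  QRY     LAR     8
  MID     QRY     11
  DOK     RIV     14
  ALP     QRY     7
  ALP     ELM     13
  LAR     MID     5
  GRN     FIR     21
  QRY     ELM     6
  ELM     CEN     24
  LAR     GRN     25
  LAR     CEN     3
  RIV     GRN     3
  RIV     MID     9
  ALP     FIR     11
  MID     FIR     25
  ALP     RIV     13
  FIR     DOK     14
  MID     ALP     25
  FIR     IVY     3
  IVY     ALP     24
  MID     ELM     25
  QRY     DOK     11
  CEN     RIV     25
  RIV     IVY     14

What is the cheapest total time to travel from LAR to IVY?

Settle nodes by increasing distance from LAR:
LAR: 0
CEN: 3  (via LAR)
MID: 5  (via LAR)
QRY: 8  (via LAR)
FIR: 12  (via QRY)
ELM: 14  (via QRY)
RIV: 14  (via MID)
IVY: 15  (via FIR)
Shortest route: LAR–QRY–FIR–IVY = 15 min.

15 min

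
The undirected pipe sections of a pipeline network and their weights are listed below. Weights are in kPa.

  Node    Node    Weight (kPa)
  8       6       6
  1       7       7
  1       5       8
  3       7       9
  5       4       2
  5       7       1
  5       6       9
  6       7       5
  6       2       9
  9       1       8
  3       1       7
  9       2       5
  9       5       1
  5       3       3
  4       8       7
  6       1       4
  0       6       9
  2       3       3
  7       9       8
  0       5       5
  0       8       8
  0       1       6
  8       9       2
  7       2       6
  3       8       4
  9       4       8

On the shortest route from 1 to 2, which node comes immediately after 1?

3

Compare a few routes:
1 - 6 - 2: 4+9 = 13
1 - 3 - 2: 7+3 = 10
The minimum is 10 kPa via 1 - 3 - 2.
So from 1 the first move is to 3.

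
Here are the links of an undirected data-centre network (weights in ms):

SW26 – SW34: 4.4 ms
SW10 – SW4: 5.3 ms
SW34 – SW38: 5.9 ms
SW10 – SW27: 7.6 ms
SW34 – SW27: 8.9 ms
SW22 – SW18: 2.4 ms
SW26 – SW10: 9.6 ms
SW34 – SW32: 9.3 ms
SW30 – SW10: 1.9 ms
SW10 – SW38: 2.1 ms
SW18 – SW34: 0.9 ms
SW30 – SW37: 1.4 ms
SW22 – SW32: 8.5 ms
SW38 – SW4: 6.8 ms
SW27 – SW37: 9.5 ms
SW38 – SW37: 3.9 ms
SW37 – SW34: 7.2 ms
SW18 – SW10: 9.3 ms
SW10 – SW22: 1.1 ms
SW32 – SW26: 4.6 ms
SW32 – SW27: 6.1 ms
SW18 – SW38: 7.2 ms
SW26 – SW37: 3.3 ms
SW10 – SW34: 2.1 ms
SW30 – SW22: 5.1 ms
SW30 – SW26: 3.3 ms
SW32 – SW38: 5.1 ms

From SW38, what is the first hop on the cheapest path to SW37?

Candidate routes:
SW38–SW10–SW30–SW37: 2.1+1.9+1.4 = 5.4
SW38–SW10–SW22–SW30–SW37: 2.1+1.1+5.1+1.4 = 9.7
SW38–SW37: 3.9 = 3.9
Cheapest is SW38–SW37 at 3.9 ms.
So from SW38 the first move is to SW37.

SW37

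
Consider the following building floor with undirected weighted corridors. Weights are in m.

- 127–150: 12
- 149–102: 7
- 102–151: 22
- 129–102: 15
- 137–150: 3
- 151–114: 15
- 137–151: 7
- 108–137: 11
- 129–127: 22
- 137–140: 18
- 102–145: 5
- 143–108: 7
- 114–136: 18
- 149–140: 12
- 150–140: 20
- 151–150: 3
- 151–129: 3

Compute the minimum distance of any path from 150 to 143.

21 m

Candidate routes:
150–137–108–143: 3+11+7 = 21
150–151–137–108–143: 3+7+11+7 = 28
Cheapest is 150–137–108–143 at 21 m.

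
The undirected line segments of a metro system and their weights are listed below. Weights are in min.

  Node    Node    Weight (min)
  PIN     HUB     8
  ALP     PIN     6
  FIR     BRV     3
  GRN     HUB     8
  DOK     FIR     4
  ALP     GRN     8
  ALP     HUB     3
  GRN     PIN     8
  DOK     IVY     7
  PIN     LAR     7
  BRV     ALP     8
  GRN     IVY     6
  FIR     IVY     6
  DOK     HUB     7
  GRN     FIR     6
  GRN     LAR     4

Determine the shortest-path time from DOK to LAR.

14 min

Compare a few routes:
DOK - IVY - GRN - LAR: 7+6+4 = 17
DOK - FIR - GRN - LAR: 4+6+4 = 14
Cheapest is DOK - FIR - GRN - LAR at 14 min.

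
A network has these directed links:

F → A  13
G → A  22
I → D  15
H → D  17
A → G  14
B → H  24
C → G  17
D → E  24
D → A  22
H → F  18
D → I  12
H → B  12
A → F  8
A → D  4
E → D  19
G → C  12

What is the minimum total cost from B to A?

Compare a few routes:
B → H → F → A: 24+18+13 = 55
B → H → D → A: 24+17+22 = 63
The minimum is 55 via B → H → F → A.

55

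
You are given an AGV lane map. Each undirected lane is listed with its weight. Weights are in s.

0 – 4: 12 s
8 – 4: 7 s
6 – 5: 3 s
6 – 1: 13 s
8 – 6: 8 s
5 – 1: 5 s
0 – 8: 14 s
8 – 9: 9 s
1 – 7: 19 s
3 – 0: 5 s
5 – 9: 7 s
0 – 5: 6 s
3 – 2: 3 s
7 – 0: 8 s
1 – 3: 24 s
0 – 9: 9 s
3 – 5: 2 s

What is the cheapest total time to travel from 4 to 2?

20 s

Settle nodes by increasing distance from 4:
4: 0
8: 7  (via 4)
0: 12  (via 4)
6: 15  (via 8)
9: 16  (via 8)
3: 17  (via 0)
5: 18  (via 0)
2: 20  (via 3)
Shortest route: 4 → 0 → 3 → 2 = 20 s.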